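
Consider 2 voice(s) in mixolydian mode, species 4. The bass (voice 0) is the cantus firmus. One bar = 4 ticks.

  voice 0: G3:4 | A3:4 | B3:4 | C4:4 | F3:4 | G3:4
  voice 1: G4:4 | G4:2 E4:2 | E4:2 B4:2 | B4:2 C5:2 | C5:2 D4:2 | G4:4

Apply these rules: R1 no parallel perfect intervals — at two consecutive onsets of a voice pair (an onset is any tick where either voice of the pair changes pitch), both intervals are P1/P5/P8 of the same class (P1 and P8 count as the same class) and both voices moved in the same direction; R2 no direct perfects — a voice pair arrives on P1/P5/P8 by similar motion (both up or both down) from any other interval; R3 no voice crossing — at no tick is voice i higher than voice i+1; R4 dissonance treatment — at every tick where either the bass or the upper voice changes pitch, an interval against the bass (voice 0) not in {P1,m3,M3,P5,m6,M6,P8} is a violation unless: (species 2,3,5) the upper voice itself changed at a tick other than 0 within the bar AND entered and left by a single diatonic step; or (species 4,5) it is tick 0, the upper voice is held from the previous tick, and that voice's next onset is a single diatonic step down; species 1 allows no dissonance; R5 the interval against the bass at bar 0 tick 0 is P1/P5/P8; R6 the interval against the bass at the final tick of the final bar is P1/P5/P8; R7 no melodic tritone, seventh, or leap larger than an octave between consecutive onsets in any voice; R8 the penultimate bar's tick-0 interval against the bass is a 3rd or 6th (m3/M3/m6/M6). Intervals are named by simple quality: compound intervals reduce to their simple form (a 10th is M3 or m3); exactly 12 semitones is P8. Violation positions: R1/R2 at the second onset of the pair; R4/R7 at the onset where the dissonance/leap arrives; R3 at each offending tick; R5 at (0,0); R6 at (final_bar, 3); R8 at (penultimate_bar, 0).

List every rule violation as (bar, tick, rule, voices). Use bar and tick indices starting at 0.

bar 0: v0=G3 v1=G4 downbeat P8
bar 1: v0=A3 v1=G4 downbeat m7
bar 2: v0=B3 v1=E4 downbeat P4
bar 3: v0=C4 v1=B4 downbeat M7
bar 4: v0=F3 v1=C5 downbeat P5
bar 5: v0=G3 v1=G4 downbeat P8
  -> R4 @ bar 1 tick 0 v(0, 1): A3/G4 m7 untreated
  -> R4 @ bar 2 tick 0 v(0, 1): B3/E4 P4 untreated
  -> R4 @ bar 3 tick 0 v(0, 1): C4/B4 M7 untreated
  -> R8 @ bar 4 tick 0 v(0, 1): penult P5 not 3rd/6th
  -> R7 @ bar 4 tick 2 v(1,): C5->D4 leap 10st
  -> R2 @ bar 5 tick 0 v(0, 1): F3/D4 M6 -> G3/G4 P8 similar

(1, 0, R4, (0, 1))
(2, 0, R4, (0, 1))
(3, 0, R4, (0, 1))
(4, 0, R8, (0, 1))
(4, 2, R7, (1,))
(5, 0, R2, (0, 1))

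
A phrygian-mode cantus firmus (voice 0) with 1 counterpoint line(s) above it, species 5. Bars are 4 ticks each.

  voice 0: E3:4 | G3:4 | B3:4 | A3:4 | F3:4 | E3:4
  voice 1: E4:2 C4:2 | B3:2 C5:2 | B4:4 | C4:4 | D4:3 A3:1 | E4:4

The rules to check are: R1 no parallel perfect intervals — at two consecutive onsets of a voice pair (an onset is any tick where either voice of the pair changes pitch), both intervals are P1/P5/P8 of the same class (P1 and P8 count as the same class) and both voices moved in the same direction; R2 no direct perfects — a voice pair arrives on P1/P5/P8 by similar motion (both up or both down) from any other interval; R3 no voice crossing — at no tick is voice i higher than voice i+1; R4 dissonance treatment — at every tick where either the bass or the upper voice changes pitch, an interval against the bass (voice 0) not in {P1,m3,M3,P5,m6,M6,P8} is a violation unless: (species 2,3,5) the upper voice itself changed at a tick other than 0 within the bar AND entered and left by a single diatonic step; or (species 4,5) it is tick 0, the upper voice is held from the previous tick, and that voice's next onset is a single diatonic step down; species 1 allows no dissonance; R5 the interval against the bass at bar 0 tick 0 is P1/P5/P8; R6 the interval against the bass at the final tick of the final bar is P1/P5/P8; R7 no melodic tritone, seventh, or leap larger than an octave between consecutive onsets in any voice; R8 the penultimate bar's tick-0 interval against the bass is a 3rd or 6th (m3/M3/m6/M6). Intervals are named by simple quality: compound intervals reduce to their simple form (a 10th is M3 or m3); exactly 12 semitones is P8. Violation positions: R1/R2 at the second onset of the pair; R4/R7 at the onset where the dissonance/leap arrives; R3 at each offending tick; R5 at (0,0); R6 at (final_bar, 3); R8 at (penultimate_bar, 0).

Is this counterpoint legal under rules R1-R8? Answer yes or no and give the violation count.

No (3 violations)

bar 0: v0=E3 v1=E4 (P8)
bar 1: v0=G3 v1=B3 (M3)
bar 2: v0=B3 v1=B4 (P8)
bar 3: v0=A3 v1=C4 (m3)
bar 4: v0=F3 v1=D4 (M6)
bar 5: v0=E3 v1=E4 (P8)
  R4 @ bar1.2: G3/C5 P4 untreated
  R7 @ bar1.2: B3->C5 leap 13st
  R7 @ bar3.0: B4->C4 leap 11st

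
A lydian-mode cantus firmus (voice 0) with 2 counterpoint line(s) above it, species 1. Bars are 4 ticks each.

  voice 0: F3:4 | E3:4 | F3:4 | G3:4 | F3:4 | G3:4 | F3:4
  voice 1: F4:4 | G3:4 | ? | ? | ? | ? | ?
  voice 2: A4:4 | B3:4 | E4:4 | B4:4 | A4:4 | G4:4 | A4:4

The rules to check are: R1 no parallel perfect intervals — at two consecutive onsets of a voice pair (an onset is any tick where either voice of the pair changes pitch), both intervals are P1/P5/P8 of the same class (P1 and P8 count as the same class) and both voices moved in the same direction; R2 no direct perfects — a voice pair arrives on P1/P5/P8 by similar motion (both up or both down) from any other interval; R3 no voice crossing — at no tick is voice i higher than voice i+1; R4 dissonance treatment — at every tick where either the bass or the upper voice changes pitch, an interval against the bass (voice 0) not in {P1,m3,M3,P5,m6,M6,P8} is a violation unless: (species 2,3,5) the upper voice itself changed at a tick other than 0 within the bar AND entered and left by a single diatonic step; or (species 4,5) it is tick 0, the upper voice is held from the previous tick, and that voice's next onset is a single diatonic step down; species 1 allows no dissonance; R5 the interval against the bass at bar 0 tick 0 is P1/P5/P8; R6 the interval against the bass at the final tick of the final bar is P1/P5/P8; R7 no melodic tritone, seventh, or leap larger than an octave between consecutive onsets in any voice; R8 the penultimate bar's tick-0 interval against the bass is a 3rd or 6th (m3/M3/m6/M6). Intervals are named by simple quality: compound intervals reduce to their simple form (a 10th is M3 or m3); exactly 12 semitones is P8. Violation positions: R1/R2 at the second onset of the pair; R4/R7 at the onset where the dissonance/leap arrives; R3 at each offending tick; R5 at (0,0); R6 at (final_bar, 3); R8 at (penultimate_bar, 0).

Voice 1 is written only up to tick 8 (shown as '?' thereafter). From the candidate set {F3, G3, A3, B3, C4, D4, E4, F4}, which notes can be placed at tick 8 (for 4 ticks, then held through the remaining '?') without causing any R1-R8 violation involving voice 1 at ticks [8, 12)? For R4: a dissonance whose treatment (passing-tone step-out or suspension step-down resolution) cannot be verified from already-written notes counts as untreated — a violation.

F3: legal
G3: violates R4
A3: violates R2
B3: violates R4
C4: violates R2
D4: legal
E4: violates R2,R4
F4: violates R2,R3,R7

{D4, F3}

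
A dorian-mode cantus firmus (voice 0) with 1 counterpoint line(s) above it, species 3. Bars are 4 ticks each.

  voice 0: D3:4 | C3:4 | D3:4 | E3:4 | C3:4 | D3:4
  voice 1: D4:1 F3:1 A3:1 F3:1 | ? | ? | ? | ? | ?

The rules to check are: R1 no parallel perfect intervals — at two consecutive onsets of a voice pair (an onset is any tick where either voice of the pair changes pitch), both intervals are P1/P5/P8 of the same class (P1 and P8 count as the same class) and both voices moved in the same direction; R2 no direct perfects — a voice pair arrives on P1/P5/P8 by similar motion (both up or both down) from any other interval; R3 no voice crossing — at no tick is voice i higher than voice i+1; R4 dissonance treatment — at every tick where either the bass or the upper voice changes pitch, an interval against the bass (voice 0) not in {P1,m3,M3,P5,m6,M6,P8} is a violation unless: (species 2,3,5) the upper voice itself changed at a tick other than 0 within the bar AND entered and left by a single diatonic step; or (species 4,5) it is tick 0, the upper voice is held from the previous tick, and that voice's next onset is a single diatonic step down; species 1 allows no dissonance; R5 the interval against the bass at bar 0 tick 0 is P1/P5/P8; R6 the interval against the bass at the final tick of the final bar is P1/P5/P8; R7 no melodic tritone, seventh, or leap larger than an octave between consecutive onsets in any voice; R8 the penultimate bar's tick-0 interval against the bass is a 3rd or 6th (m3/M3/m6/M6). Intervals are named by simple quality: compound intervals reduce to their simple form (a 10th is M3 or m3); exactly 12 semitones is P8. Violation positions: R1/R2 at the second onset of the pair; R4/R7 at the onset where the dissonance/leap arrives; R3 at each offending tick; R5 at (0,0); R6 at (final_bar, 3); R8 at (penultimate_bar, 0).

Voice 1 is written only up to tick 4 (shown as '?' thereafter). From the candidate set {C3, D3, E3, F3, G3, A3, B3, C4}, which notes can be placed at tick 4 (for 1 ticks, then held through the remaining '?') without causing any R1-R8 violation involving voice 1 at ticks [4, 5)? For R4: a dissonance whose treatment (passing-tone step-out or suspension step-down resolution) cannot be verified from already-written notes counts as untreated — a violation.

{A3, C4, E3, G3}

C3: violates R2
D3: violates R4
E3: legal
F3: violates R4
G3: legal
A3: legal
B3: violates R4,R7
C4: legal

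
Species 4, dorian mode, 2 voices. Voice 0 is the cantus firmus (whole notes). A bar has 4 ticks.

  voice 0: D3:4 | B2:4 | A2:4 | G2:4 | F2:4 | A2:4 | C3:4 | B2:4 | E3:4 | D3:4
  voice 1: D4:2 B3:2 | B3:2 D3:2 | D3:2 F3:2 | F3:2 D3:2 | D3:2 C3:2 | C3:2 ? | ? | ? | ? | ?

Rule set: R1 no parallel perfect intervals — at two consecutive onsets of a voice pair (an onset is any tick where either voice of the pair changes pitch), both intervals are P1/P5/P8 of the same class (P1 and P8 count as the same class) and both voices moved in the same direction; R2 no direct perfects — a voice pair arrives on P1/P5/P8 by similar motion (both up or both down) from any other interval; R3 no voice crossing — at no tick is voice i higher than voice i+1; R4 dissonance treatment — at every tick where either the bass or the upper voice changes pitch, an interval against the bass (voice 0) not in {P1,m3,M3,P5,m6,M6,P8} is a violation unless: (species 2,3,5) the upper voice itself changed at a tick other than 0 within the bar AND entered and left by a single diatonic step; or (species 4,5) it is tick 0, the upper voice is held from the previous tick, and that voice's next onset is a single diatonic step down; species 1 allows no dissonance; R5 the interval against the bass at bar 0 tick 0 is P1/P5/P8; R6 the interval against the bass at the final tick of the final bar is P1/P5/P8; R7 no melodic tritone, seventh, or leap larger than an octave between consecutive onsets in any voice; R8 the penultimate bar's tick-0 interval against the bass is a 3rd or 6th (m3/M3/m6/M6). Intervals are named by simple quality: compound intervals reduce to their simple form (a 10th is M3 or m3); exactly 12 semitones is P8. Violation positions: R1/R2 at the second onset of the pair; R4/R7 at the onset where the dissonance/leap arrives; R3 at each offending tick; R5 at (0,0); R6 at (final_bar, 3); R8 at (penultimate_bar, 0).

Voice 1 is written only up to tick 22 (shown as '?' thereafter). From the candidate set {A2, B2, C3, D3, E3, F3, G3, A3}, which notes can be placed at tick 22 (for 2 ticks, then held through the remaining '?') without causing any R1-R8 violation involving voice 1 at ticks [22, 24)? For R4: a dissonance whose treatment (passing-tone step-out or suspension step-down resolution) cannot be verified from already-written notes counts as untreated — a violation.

A2: legal
B2: violates R4
C3: legal
D3: violates R4
E3: legal
F3: legal
G3: violates R4
A3: legal

{A2, A3, C3, E3, F3}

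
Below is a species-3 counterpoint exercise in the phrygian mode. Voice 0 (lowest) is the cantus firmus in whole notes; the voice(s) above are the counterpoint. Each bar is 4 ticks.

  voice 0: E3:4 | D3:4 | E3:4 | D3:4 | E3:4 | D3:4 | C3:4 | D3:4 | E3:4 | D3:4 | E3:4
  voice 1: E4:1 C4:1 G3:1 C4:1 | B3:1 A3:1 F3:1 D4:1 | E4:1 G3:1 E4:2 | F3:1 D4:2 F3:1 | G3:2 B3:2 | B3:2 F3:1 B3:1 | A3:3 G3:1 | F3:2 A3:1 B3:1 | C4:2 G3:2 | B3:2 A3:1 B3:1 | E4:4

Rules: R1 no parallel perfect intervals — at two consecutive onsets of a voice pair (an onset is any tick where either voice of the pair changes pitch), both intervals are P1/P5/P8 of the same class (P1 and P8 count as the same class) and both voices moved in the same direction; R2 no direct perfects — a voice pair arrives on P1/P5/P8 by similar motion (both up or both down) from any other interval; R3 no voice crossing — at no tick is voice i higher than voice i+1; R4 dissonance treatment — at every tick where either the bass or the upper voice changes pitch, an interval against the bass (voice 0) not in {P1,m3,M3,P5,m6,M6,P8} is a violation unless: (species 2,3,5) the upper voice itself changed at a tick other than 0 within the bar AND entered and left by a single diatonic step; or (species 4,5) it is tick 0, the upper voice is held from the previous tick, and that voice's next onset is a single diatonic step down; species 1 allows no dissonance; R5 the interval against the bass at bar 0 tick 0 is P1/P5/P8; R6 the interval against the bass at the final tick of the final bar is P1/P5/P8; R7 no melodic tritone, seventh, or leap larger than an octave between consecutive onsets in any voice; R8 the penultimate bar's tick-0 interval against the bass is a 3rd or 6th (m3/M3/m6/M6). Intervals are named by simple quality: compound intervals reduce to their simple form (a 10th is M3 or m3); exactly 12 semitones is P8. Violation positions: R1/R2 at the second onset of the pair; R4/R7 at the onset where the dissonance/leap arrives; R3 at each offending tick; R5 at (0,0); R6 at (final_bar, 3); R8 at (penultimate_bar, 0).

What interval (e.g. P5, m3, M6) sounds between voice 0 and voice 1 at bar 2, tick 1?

m3

voice 0=E3 voice 1=G3 -> m3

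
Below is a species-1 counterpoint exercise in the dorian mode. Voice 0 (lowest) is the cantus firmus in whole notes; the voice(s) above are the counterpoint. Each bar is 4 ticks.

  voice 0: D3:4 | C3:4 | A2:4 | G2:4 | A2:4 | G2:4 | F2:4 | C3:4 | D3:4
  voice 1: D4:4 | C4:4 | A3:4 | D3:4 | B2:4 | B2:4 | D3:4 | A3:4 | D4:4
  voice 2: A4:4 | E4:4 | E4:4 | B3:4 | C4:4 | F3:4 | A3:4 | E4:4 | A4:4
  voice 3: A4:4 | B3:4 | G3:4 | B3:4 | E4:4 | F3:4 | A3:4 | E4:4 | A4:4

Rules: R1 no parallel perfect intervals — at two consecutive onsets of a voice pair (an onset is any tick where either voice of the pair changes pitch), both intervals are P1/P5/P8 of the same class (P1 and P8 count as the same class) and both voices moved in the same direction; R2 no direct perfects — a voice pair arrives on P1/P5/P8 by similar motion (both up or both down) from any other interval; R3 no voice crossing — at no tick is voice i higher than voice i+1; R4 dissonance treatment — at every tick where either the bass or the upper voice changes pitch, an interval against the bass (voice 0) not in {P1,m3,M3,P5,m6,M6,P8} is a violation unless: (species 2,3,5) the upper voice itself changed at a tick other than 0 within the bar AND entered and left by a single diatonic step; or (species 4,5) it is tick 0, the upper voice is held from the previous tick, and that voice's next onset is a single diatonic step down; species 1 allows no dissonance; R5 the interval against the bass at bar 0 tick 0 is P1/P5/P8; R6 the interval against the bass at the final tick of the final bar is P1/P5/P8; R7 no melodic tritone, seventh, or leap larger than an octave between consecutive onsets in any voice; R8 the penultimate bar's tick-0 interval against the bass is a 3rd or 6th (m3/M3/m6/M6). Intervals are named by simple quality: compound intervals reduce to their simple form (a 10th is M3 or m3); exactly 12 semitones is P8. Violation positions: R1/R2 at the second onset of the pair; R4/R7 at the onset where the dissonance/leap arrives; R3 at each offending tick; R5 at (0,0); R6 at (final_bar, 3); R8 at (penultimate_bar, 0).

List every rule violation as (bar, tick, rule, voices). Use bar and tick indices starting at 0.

bar 0: v0=D3 v1=D4 v2=A4 v3=A4 downbeat P5
bar 1: v0=C3 v1=C4 v2=E4 v3=B3 downbeat M7
bar 2: v0=A2 v1=A3 v2=E4 v3=G3 downbeat m7
bar 3: v0=G2 v1=D3 v2=B3 v3=B3 downbeat M3
bar 4: v0=A2 v1=B2 v2=C4 v3=E4 downbeat P5
bar 5: v0=G2 v1=B2 v2=F3 v3=F3 downbeat m7
bar 6: v0=F2 v1=D3 v2=A3 v3=A3 downbeat M3
bar 7: v0=C3 v1=A3 v2=E4 v3=E4 downbeat M3
bar 8: v0=D3 v1=D4 v2=A4 v3=A4 downbeat P5
  -> R1 @ bar 1 tick 0 v(0, 1): D3/D4 P8 -> C3/C4 P8 similar
  -> R3 @ bar 1 tick 0 v(2, 3): E4 above B3
  -> R4 @ bar 1 tick 0 v(0, 3): C3/B3 M7 untreated
  -> R7 @ bar 1 tick 0 v(3,): A4->B3 leap 10st
  -> R3 @ bar 1 tick 1 v(2, 3): E4 above B3
  -> R3 @ bar 1 tick 2 v(2, 3): E4 above B3
  -> R3 @ bar 1 tick 3 v(2, 3): E4 above B3
  -> R1 @ bar 2 tick 0 v(0, 1): C3/C4 P8 -> A2/A3 P8 similar
  -> R3 @ bar 2 tick 0 v(2, 3): E4 above G3
  -> R4 @ bar 2 tick 0 v(0, 3): A2/G3 m7 untreated
  -> R3 @ bar 2 tick 1 v(2, 3): E4 above G3
  -> R3 @ bar 2 tick 2 v(2, 3): E4 above G3
  -> R3 @ bar 2 tick 3 v(2, 3): E4 above G3
  -> R2 @ bar 3 tick 0 v(0, 1): A2/A3 P8 -> G2/D3 P5 similar
  -> R2 @ bar 4 tick 0 v(0, 3): G2/B3 M3 -> A2/E4 P5 similar
  -> R4 @ bar 4 tick 0 v(0, 1): A2/B2 M2 untreated
  -> R2 @ bar 5 tick 0 v(2, 3): C4/E4 M3 -> F3/F3 P1 similar
  -> R4 @ bar 5 tick 0 v(0, 2): G2/F3 m7 untreated
  -> R4 @ bar 5 tick 0 v(0, 3): G2/F3 m7 untreated
  -> R7 @ bar 5 tick 0 v(3,): E4->F3 leap 11st
  -> R1 @ bar 6 tick 0 v(2, 3): F3/F3 P1 -> A3/A3 P1 similar
  -> R2 @ bar 6 tick 0 v(1, 2): B2/F3 TT -> D3/A3 P5 similar
  -> R2 @ bar 6 tick 0 v(1, 3): B2/F3 TT -> D3/A3 P5 similar
  -> R1 @ bar 7 tick 0 v(1, 2): D3/A3 P5 -> A3/E4 P5 similar
  -> R1 @ bar 7 tick 0 v(1, 3): D3/A3 P5 -> A3/E4 P5 similar
  -> R1 @ bar 7 tick 0 v(2, 3): A3/A3 P1 -> E4/E4 P1 similar
  -> R1 @ bar 8 tick 0 v(1, 2): A3/E4 P5 -> D4/A4 P5 similar
  -> R1 @ bar 8 tick 0 v(1, 3): A3/E4 P5 -> D4/A4 P5 similar
  -> R1 @ bar 8 tick 0 v(2, 3): E4/E4 P1 -> A4/A4 P1 similar
  -> R2 @ bar 8 tick 0 v(0, 1): C3/A3 M6 -> D3/D4 P8 similar
  -> R2 @ bar 8 tick 0 v(0, 2): C3/E4 M3 -> D3/A4 P5 similar
  -> R2 @ bar 8 tick 0 v(0, 3): C3/E4 M3 -> D3/A4 P5 similar

(1, 0, R1, (0, 1))
(1, 0, R3, (2, 3))
(1, 0, R4, (0, 3))
(1, 0, R7, (3,))
(1, 1, R3, (2, 3))
(1, 2, R3, (2, 3))
(1, 3, R3, (2, 3))
(2, 0, R1, (0, 1))
(2, 0, R3, (2, 3))
(2, 0, R4, (0, 3))
(2, 1, R3, (2, 3))
(2, 2, R3, (2, 3))
(2, 3, R3, (2, 3))
(3, 0, R2, (0, 1))
(4, 0, R2, (0, 3))
(4, 0, R4, (0, 1))
(5, 0, R2, (2, 3))
(5, 0, R4, (0, 2))
(5, 0, R4, (0, 3))
(5, 0, R7, (3,))
(6, 0, R1, (2, 3))
(6, 0, R2, (1, 2))
(6, 0, R2, (1, 3))
(7, 0, R1, (1, 2))
(7, 0, R1, (1, 3))
(7, 0, R1, (2, 3))
(8, 0, R1, (1, 2))
(8, 0, R1, (1, 3))
(8, 0, R1, (2, 3))
(8, 0, R2, (0, 1))
(8, 0, R2, (0, 2))
(8, 0, R2, (0, 3))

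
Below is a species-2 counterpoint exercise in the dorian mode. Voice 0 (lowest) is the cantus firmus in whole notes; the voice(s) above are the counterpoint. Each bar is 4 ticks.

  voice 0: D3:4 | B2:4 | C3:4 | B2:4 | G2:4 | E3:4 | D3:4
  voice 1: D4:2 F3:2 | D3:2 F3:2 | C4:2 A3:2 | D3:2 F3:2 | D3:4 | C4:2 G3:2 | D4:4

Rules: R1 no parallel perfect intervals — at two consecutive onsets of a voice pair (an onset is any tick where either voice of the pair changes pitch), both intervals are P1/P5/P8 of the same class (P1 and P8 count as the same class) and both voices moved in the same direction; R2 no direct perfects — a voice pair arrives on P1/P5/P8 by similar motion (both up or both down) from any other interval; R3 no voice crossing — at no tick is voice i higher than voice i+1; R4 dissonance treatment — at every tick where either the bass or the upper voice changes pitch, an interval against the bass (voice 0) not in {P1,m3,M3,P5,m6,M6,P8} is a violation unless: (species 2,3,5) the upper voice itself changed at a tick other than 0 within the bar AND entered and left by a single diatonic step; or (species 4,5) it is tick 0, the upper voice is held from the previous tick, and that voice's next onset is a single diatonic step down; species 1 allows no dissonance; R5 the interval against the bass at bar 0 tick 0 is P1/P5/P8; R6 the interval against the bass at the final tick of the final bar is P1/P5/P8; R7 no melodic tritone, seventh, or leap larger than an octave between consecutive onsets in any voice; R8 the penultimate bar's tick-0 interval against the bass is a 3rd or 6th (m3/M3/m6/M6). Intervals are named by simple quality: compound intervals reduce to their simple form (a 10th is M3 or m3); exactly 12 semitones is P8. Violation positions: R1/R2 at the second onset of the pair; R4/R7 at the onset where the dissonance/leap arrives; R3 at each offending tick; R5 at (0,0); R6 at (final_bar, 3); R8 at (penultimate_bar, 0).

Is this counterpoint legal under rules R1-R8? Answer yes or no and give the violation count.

No (5 violations)

bar 0: v0=D3 v1=D4 (P8)
bar 1: v0=B2 v1=D3 (m3)
bar 2: v0=C3 v1=C4 (P8)
bar 3: v0=B2 v1=D3 (m3)
bar 4: v0=G2 v1=D3 (P5)
bar 5: v0=E3 v1=C4 (m6)
bar 6: v0=D3 v1=D4 (P8)
  R4 @ bar1.2: B2/F3 TT untreated
  R2 @ bar2.0: B2/F3 TT -> C3/C4 P8 similar
  R4 @ bar3.2: B2/F3 TT untreated
  R2 @ bar4.0: B2/F3 TT -> G2/D3 P5 similar
  R7 @ bar5.0: D3->C4 leap 10st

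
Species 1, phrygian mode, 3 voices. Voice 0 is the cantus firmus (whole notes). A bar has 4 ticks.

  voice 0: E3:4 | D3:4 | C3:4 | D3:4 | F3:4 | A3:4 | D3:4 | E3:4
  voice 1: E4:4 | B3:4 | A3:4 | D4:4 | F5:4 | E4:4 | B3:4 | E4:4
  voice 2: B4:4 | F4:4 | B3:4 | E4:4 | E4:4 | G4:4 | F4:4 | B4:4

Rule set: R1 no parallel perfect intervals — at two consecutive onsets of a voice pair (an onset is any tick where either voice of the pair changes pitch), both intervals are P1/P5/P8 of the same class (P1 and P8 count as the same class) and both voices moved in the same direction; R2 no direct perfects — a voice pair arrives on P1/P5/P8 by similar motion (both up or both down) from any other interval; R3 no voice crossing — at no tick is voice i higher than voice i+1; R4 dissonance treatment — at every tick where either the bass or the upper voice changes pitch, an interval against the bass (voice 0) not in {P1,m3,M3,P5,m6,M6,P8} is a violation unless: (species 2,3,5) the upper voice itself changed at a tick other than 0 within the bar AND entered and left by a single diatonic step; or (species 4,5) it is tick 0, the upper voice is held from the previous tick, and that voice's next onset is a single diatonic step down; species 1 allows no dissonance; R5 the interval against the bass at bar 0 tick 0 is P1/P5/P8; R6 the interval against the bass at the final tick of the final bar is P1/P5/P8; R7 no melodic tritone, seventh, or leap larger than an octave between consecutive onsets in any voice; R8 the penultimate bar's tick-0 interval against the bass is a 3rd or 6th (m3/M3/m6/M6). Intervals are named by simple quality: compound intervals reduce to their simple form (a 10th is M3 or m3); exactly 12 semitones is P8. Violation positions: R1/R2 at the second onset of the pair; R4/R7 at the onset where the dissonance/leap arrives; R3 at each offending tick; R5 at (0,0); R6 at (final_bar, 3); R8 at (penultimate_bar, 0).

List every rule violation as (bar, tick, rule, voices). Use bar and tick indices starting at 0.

bar 0: v0=E3 v1=E4 v2=B4 downbeat P5
bar 1: v0=D3 v1=B3 v2=F4 downbeat m3
bar 2: v0=C3 v1=A3 v2=B3 downbeat M7
bar 3: v0=D3 v1=D4 v2=E4 downbeat M2
bar 4: v0=F3 v1=F5 v2=E4 downbeat M7
bar 5: v0=A3 v1=E4 v2=G4 downbeat m7
bar 6: v0=D3 v1=B3 v2=F4 downbeat m3
bar 7: v0=E3 v1=E4 v2=B4 downbeat P5
  -> R7 @ bar 1 tick 0 v(2,): B4->F4 leap 6st
  -> R4 @ bar 2 tick 0 v(0, 2): C3/B3 M7 untreated
  -> R7 @ bar 2 tick 0 v(2,): F4->B3 leap 6st
  -> R2 @ bar 3 tick 0 v(0, 1): C3/A3 M6 -> D3/D4 P8 similar
  -> R4 @ bar 3 tick 0 v(0, 2): D3/E4 M2 untreated
  -> R1 @ bar 4 tick 0 v(0, 1): D3/D4 P8 -> F3/F5 P1 similar
  -> R3 @ bar 4 tick 0 v(1, 2): F5 above E4
  -> R4 @ bar 4 tick 0 v(0, 2): F3/E4 M7 untreated
  -> R7 @ bar 4 tick 0 v(1,): D4->F5 leap 15st
  -> R3 @ bar 4 tick 1 v(1, 2): F5 above E4
  -> R3 @ bar 4 tick 2 v(1, 2): F5 above E4
  -> R3 @ bar 4 tick 3 v(1, 2): F5 above E4
  -> R4 @ bar 5 tick 0 v(0, 2): A3/G4 m7 untreated
  -> R7 @ bar 5 tick 0 v(1,): F5->E4 leap 13st
  -> R2 @ bar 7 tick 0 v(0, 1): D3/B3 M6 -> E3/E4 P8 similar
  -> R2 @ bar 7 tick 0 v(0, 2): D3/F4 m3 -> E3/B4 P5 similar
  -> R2 @ bar 7 tick 0 v(1, 2): B3/F4 TT -> E4/B4 P5 similar
  -> R7 @ bar 7 tick 0 v(2,): F4->B4 leap 6st

(1, 0, R7, (2,))
(2, 0, R4, (0, 2))
(2, 0, R7, (2,))
(3, 0, R2, (0, 1))
(3, 0, R4, (0, 2))
(4, 0, R1, (0, 1))
(4, 0, R3, (1, 2))
(4, 0, R4, (0, 2))
(4, 0, R7, (1,))
(4, 1, R3, (1, 2))
(4, 2, R3, (1, 2))
(4, 3, R3, (1, 2))
(5, 0, R4, (0, 2))
(5, 0, R7, (1,))
(7, 0, R2, (0, 1))
(7, 0, R2, (0, 2))
(7, 0, R2, (1, 2))
(7, 0, R7, (2,))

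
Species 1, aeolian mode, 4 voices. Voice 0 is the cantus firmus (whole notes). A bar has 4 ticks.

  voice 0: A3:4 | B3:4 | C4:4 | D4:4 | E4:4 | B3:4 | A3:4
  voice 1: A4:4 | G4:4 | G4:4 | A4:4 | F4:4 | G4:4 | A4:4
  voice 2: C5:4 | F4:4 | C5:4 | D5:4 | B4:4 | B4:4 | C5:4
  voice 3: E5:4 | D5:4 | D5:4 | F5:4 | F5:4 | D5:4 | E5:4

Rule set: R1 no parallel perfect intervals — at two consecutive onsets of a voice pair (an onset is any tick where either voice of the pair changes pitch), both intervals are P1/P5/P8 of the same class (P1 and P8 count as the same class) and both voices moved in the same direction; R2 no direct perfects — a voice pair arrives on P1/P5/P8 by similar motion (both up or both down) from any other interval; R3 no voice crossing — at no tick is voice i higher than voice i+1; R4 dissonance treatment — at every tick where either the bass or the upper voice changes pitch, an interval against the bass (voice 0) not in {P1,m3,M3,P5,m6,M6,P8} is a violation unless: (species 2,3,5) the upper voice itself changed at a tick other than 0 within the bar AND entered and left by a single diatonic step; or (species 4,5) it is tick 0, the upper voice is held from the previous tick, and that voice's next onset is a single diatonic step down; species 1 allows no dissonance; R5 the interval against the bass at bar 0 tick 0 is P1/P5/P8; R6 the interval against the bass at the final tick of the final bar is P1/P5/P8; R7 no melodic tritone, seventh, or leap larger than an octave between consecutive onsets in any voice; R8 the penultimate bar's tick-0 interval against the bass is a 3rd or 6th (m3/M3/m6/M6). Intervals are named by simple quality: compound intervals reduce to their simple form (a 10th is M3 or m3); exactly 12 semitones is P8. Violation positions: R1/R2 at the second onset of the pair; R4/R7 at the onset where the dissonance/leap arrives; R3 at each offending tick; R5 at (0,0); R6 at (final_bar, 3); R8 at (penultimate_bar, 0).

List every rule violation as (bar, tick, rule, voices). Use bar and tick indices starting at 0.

bar 0: v0=A3 v1=A4 v2=C5 v3=E5 downbeat P5
bar 1: v0=B3 v1=G4 v2=F4 v3=D5 downbeat m3
bar 2: v0=C4 v1=G4 v2=C5 v3=D5 downbeat M2
bar 3: v0=D4 v1=A4 v2=D5 v3=F5 downbeat m3
bar 4: v0=E4 v1=F4 v2=B4 v3=F5 downbeat m2
bar 5: v0=B3 v1=G4 v2=B4 v3=D5 downbeat m3
bar 6: v0=A3 v1=A4 v2=C5 v3=E5 downbeat P5
  -> R5 @ bar 0 tick 0 v(0, 2): opens on m3
  -> R1 @ bar 1 tick 0 v(1, 3): A4/E5 P5 -> G4/D5 P5 similar
  -> R3 @ bar 1 tick 0 v(1, 2): G4 above F4
  -> R4 @ bar 1 tick 0 v(0, 2): B3/F4 TT untreated
  -> R3 @ bar 1 tick 1 v(1, 2): G4 above F4
  -> R3 @ bar 1 tick 2 v(1, 2): G4 above F4
  -> R3 @ bar 1 tick 3 v(1, 2): G4 above F4
  -> R2 @ bar 2 tick 0 v(0, 2): B3/F4 TT -> C4/C5 P8 similar
  -> R4 @ bar 2 tick 0 v(0, 3): C4/D5 M2 untreated
  -> R1 @ bar 3 tick 0 v(0, 1): C4/G4 P5 -> D4/A4 P5 similar
  -> R1 @ bar 3 tick 0 v(0, 2): C4/C5 P8 -> D4/D5 P8 similar
  -> R4 @ bar 4 tick 0 v(0, 1): E4/F4 m2 untreated
  -> R4 @ bar 4 tick 0 v(0, 3): E4/F5 m2 untreated
  -> R8 @ bar 5 tick 0 v(0, 2): penult P8 not 3rd/6th
  -> R1 @ bar 6 tick 0 v(1, 3): G4/D5 P5 -> A4/E5 P5 similar
  -> R6 @ bar 6 tick 3 v(0, 2): closes on m3

(0, 0, R5, (0, 2))
(1, 0, R1, (1, 3))
(1, 0, R3, (1, 2))
(1, 0, R4, (0, 2))
(1, 1, R3, (1, 2))
(1, 2, R3, (1, 2))
(1, 3, R3, (1, 2))
(2, 0, R2, (0, 2))
(2, 0, R4, (0, 3))
(3, 0, R1, (0, 1))
(3, 0, R1, (0, 2))
(4, 0, R4, (0, 1))
(4, 0, R4, (0, 3))
(5, 0, R8, (0, 2))
(6, 0, R1, (1, 3))
(6, 3, R6, (0, 2))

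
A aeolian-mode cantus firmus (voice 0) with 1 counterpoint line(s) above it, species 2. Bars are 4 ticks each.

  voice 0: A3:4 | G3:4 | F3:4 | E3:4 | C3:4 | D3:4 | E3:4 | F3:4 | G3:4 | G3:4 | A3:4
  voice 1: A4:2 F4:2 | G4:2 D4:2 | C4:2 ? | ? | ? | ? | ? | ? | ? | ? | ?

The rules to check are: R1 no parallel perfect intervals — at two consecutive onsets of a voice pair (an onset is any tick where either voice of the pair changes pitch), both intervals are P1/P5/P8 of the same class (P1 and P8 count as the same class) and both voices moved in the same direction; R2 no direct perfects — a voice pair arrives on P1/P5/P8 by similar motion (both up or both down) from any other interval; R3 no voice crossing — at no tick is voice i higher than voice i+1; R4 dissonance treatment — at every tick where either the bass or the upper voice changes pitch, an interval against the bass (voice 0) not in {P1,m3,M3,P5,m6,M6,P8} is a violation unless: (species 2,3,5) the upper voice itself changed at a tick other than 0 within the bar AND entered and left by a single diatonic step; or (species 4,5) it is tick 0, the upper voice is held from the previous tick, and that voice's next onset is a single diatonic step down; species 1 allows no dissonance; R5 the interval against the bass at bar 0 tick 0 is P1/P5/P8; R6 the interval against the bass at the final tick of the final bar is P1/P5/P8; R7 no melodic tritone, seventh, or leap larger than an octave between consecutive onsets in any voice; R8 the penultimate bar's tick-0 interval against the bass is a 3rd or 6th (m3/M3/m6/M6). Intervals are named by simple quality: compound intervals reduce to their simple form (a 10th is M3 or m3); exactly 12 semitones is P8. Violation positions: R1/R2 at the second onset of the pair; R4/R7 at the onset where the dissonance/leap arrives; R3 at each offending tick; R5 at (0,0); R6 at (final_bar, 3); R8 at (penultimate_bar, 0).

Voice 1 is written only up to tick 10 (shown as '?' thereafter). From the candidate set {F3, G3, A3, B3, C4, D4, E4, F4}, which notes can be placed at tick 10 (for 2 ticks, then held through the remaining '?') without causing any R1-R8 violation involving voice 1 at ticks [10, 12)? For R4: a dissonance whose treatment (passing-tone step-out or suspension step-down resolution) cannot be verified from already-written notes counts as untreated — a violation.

F3: legal
G3: violates R4
A3: legal
B3: violates R4
C4: legal
D4: legal
E4: violates R4
F4: legal

{A3, C4, D4, F3, F4}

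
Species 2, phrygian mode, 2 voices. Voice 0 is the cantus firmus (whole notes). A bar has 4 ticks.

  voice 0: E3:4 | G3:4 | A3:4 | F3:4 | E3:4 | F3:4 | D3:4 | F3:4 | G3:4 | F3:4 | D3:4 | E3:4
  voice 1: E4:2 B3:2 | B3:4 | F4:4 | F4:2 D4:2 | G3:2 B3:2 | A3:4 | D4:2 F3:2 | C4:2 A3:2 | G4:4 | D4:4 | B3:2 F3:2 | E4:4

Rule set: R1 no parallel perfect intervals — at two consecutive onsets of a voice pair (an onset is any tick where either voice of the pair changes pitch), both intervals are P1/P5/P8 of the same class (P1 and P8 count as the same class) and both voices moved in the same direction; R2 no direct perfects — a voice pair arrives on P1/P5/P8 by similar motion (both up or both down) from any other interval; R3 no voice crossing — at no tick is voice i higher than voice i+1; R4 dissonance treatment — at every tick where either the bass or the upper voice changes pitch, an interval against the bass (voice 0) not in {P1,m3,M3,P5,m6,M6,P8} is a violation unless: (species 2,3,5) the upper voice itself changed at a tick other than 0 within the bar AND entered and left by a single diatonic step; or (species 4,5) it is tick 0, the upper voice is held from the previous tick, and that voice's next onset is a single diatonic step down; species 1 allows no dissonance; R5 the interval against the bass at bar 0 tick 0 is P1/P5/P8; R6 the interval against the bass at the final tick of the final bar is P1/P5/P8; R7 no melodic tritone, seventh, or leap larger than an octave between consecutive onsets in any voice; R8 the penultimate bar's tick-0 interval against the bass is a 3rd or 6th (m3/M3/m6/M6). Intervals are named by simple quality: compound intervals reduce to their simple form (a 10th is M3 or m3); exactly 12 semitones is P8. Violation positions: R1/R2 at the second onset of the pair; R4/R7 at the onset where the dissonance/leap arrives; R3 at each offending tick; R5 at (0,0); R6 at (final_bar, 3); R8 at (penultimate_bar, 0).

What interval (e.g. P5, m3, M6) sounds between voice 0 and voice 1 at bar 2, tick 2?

voice 0=A3 voice 1=F4 -> m6

m6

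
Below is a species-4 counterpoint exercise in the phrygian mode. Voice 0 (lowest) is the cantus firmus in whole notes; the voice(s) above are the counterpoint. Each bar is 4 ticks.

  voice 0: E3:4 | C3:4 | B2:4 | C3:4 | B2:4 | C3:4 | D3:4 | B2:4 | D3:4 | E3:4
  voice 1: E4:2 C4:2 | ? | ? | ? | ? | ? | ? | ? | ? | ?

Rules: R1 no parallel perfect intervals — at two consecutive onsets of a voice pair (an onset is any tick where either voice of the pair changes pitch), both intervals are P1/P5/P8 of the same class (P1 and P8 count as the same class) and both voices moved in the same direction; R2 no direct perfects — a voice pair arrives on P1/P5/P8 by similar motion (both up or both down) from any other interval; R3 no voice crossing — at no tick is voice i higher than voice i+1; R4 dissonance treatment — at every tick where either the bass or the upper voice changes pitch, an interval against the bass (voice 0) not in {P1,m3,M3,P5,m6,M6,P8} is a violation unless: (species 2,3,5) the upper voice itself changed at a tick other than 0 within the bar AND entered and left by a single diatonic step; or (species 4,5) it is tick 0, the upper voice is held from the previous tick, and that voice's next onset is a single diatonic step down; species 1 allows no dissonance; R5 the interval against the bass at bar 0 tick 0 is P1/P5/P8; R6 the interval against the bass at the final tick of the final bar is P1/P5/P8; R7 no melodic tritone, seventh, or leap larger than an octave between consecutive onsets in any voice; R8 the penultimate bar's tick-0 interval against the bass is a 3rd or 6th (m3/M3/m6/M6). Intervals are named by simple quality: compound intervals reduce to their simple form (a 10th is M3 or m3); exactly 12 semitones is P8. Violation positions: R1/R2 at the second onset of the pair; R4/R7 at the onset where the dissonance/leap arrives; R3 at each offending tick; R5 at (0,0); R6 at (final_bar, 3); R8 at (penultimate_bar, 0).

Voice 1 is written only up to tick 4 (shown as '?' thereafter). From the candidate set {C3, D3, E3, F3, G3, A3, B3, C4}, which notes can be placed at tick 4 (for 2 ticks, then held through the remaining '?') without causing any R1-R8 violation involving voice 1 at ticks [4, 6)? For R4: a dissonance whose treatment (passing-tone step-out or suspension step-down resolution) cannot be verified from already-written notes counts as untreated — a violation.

C3: violates R2
D3: violates R4,R7
E3: legal
F3: violates R4
G3: violates R2
A3: legal
B3: violates R4
C4: legal

{A3, C4, E3}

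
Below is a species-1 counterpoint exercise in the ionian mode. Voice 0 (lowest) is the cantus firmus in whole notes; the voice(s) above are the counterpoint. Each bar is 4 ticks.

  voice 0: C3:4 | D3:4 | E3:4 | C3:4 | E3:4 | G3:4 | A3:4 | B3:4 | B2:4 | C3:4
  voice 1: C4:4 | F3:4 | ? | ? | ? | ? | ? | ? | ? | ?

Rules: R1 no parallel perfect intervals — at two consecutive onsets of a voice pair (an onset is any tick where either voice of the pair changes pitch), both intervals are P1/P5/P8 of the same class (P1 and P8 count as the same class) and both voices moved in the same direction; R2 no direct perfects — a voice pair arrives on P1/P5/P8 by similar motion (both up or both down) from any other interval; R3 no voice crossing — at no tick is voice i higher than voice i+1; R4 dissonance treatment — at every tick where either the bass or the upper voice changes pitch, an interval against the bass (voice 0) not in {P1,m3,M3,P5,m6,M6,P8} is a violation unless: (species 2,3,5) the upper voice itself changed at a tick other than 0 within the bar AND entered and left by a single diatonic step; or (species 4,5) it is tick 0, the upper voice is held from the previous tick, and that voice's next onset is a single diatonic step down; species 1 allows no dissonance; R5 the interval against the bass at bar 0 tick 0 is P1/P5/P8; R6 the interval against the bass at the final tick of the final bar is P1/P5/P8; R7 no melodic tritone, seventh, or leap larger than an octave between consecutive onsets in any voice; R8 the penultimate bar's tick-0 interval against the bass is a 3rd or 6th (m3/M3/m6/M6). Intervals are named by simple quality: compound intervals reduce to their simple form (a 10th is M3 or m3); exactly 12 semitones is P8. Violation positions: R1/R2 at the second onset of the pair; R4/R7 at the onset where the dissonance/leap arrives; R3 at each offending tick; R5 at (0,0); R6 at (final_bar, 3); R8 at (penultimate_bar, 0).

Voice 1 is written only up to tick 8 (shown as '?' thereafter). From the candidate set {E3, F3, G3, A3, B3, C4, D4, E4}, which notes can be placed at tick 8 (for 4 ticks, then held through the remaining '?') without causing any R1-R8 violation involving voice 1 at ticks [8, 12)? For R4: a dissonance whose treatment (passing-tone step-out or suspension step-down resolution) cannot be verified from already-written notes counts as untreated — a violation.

{C4, E3, G3}

E3: legal
F3: violates R4
G3: legal
A3: violates R4
B3: violates R2,R7
C4: legal
D4: violates R4
E4: violates R2,R7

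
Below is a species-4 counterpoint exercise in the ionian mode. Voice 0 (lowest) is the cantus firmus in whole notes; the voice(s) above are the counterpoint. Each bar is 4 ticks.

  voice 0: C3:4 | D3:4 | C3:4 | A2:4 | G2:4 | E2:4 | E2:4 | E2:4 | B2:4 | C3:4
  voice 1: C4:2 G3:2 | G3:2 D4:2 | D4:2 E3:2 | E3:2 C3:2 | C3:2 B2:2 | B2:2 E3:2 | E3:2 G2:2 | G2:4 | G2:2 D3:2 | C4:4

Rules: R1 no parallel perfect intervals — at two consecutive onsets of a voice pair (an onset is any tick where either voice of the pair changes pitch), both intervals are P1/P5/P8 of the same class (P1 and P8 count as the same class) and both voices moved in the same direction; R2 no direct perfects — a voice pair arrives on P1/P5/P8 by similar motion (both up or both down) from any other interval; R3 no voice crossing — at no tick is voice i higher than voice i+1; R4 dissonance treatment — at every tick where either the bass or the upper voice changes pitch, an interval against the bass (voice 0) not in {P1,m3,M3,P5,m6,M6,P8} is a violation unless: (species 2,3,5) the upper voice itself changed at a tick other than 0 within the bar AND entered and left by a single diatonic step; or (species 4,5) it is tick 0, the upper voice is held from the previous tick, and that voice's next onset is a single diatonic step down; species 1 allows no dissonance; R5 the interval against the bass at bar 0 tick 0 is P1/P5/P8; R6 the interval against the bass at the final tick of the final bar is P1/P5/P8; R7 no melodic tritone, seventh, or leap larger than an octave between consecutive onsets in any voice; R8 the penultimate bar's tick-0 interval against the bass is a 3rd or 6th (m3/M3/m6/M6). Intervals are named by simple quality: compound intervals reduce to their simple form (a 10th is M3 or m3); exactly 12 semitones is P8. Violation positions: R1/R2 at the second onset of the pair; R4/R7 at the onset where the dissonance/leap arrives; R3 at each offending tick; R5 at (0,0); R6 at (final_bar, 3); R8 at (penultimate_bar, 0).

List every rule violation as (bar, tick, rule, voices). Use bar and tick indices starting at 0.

bar 0: v0=C3 v1=C4 downbeat P8
bar 1: v0=D3 v1=G3 downbeat P4
bar 2: v0=C3 v1=D4 downbeat M2
bar 3: v0=A2 v1=E3 downbeat P5
bar 4: v0=G2 v1=C3 downbeat P4
bar 5: v0=E2 v1=B2 downbeat P5
bar 6: v0=E2 v1=E3 downbeat P8
bar 7: v0=E2 v1=G2 downbeat m3
bar 8: v0=B2 v1=G2 downbeat M3
bar 9: v0=C3 v1=C4 downbeat P8
  -> R4 @ bar 1 tick 0 v(0, 1): D3/G3 P4 untreated
  -> R4 @ bar 2 tick 0 v(0, 1): C3/D4 M2 untreated
  -> R7 @ bar 2 tick 2 v(1,): D4->E3 leap 10st
  -> R3 @ bar 8 tick 0 v(0, 1): B2 above G2
  -> R3 @ bar 8 tick 1 v(0, 1): B2 above G2
  -> R2 @ bar 9 tick 0 v(0, 1): B2/D3 m3 -> C3/C4 P8 similar
  -> R7 @ bar 9 tick 0 v(1,): D3->C4 leap 10st

(1, 0, R4, (0, 1))
(2, 0, R4, (0, 1))
(2, 2, R7, (1,))
(8, 0, R3, (0, 1))
(8, 1, R3, (0, 1))
(9, 0, R2, (0, 1))
(9, 0, R7, (1,))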